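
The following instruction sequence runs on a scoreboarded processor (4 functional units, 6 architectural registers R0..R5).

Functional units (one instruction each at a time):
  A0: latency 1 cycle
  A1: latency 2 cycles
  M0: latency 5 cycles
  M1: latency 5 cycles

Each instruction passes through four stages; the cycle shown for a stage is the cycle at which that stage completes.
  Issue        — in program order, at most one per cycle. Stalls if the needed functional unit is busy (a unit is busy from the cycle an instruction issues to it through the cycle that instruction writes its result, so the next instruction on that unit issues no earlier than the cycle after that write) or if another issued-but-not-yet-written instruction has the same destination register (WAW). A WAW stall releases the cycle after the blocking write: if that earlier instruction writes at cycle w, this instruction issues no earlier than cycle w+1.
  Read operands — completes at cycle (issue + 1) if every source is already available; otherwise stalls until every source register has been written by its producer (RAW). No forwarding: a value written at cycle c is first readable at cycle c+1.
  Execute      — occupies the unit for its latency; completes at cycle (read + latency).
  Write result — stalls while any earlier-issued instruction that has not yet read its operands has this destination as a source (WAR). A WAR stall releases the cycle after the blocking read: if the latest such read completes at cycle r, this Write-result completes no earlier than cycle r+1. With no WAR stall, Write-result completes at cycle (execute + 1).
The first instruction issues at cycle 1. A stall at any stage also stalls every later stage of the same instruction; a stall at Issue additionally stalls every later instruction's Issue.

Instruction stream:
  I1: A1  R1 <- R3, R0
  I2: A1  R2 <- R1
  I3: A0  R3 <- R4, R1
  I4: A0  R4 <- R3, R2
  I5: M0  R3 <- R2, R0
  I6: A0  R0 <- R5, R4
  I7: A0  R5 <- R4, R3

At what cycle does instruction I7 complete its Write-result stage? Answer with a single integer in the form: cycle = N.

cycle = 22

I1 -> (1, 2, 4, 5)
I2 -> (6, 7, 9, 10)  // struct: A1 busy until I1 writes@5
I3 -> (7, 8, 9, 10)
I4 -> (11, 12, 13, 14)  // struct: A0 busy until I3 writes@10
I5 -> (12, 13, 18, 19)
I6 -> (15, 16, 17, 18)  // struct: A0 busy until I4 writes@14
I7 -> (19, 20, 21, 22)  // struct: A0 busy until I6 writes@18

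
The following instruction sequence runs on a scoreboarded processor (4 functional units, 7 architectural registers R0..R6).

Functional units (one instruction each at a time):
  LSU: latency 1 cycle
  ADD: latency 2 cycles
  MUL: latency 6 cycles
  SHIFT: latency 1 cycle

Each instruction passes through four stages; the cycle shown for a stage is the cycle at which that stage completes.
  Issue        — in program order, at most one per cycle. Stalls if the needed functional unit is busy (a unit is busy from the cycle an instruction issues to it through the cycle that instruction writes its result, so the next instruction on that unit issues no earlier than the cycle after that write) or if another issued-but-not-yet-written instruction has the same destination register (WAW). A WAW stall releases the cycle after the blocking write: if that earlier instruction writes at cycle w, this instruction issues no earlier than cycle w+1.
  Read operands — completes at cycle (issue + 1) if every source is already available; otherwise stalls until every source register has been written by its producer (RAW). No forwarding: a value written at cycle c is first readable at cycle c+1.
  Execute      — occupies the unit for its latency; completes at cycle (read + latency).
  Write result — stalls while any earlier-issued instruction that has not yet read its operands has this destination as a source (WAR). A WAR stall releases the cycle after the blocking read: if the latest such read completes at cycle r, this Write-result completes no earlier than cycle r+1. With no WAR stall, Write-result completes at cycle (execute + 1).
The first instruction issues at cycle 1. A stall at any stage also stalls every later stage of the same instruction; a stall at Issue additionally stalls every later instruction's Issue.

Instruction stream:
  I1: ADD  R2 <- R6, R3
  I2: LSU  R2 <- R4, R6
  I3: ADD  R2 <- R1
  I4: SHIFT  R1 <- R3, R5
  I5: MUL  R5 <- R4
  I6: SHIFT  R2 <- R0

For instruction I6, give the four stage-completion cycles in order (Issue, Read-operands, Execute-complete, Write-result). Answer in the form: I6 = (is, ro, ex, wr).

[I1] 1/2/4/5
[I2] 6/7/8/9  (WAW R2: wait I1 write@5)
[I3] 10/11/13/14  (WAW R2: wait I2 write@9)
[I4] 11/12/13/14
[I5] 12/13/19/20
[I6] 15/16/17/18  (struct: SHIFT busy until I4 writes@14)

I6 = (15, 16, 17, 18)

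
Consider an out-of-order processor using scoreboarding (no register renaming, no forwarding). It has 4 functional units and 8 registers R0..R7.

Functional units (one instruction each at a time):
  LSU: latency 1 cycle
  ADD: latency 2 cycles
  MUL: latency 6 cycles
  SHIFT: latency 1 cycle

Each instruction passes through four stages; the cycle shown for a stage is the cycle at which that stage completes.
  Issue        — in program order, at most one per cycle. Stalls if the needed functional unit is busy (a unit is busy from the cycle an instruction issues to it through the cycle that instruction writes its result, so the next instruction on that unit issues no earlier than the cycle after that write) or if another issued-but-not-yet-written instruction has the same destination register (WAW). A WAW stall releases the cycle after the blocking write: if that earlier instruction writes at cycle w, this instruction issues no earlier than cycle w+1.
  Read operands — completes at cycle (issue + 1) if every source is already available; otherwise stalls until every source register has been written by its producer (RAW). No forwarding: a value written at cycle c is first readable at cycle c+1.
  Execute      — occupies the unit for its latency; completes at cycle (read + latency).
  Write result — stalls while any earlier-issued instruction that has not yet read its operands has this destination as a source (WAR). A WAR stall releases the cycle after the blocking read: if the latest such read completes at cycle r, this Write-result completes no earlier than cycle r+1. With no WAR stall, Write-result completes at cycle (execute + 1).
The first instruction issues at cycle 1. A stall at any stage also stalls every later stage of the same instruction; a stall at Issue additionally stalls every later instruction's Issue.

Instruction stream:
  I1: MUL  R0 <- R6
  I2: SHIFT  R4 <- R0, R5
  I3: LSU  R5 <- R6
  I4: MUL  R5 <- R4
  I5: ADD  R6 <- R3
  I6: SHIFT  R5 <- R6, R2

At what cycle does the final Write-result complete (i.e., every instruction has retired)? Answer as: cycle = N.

cycle = 24

c1: I1 dispatched to MUL
c2: I1 operands ready; I2 dispatched to SHIFT
c3: I3 dispatched to LSU
c4: I3 operands ready
c5: I3 complete
c8: I1 complete
c9: R0←I1
c10: I2 operands ready
c11: I2 complete; R5←I3
c12: R4←I2; I4 dispatched to MUL
c13: I4 operands ready; I5 dispatched to ADD
c14: I5 operands ready
c16: I5 complete
c17: R6←I5
c19: I4 complete
c20: R5←I4
c21: I6 dispatched to SHIFT
c22: I6 operands ready
c23: I6 complete
c24: R5←I6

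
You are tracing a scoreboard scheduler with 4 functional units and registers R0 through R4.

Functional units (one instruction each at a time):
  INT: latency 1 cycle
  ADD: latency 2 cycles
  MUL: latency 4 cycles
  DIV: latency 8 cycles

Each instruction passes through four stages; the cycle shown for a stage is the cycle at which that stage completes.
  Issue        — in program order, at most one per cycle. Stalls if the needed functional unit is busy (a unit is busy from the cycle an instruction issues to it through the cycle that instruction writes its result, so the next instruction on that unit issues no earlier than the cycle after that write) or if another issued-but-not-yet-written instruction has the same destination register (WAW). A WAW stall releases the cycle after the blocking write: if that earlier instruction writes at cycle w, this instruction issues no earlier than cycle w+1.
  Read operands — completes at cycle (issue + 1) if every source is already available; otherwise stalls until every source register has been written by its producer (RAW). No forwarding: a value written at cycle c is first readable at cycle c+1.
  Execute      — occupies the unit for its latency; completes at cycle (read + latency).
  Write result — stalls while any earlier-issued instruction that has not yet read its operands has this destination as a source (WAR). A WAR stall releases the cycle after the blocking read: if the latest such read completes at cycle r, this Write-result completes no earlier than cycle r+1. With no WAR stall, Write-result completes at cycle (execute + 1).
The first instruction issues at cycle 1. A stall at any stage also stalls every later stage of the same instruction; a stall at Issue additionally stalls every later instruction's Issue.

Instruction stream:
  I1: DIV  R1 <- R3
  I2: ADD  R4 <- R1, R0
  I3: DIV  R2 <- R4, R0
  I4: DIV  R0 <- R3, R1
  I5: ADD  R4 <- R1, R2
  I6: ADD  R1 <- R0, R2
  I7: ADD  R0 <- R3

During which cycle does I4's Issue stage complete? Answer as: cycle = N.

I1  is:1  ro:2  ex:10  wr:11
I2  is:2  ro:12  ex:14  wr:15  — RAW R1: wait I1 write@11
I3  is:12  ro:16  ex:24  wr:25  — struct: DIV busy until I1 writes@11, RAW R4: wait I2 write@15
I4  is:26  ro:27  ex:35  wr:36  — struct: DIV busy until I3 writes@25
I5  is:27  ro:28  ex:30  wr:31
I6  is:32  ro:37  ex:39  wr:40  — struct: ADD busy until I5 writes@31, RAW R0: wait I4 write@36
I7  is:41  ro:42  ex:44  wr:45  — struct: ADD busy until I6 writes@40

cycle = 26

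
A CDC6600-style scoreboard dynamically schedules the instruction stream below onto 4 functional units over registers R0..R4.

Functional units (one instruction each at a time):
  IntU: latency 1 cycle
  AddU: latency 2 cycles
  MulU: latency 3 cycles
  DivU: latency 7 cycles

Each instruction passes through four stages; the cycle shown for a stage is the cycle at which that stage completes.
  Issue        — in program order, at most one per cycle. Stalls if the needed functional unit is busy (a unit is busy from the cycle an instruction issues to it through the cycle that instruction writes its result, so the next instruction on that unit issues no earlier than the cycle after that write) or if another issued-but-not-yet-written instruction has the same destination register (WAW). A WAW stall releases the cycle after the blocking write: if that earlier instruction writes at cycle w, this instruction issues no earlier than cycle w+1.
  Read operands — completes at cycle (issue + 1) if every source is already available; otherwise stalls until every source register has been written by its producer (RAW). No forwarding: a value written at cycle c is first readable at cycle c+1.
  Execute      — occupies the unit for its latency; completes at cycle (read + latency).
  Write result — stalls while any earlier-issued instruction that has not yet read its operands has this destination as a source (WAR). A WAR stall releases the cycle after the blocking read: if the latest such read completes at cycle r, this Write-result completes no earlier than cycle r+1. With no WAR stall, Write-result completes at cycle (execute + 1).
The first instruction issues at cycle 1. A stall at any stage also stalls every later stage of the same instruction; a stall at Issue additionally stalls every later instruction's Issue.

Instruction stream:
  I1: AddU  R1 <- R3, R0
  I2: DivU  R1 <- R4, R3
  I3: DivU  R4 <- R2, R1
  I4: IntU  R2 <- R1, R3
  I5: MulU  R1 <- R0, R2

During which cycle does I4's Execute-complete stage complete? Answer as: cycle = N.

c1: I1→AddU
c2: I1 RO
c4: I1 EX
c5: I1 WR R1
c6: I2→DivU
c7: I2 RO
c14: I2 EX
c15: I2 WR R1
c16: I3→DivU
c17: I3 RO, I4→IntU
c18: I4 RO, I5→MulU
c19: I4 EX
c20: I4 WR R2
c21: I5 RO
c24: I3 EX, I5 EX
c25: I3 WR R4, I5 WR R1

cycle = 19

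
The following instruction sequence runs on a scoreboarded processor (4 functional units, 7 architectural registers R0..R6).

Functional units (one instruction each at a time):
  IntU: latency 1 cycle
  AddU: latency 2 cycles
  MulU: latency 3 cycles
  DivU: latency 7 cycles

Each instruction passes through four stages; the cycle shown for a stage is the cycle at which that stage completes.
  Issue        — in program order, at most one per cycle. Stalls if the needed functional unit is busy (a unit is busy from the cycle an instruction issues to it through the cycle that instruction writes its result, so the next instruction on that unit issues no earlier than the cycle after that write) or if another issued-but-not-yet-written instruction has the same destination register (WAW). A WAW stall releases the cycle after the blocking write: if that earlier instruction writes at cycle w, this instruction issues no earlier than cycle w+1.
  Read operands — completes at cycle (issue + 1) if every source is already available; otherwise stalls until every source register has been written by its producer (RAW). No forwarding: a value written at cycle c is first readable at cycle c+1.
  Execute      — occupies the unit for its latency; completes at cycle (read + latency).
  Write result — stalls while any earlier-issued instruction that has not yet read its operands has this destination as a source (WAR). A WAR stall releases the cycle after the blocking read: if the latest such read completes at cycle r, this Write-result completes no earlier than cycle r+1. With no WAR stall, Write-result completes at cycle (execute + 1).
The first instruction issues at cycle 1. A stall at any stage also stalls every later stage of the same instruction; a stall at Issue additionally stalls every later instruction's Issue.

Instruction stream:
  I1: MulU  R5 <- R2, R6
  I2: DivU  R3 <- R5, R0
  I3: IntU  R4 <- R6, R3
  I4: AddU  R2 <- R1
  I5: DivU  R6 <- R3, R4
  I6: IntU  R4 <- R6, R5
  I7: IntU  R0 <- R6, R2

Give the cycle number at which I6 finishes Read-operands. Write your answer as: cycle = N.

cycle = 28

1) issue 1, read 2, done 5, write 6
2) issue 2, read 7, done 14, write 15  <RAW R5: wait I1 write@6>
3) issue 3, read 16, done 17, write 18  <RAW R3: wait I2 write@15>
4) issue 4, read 5, done 7, write 8
5) issue 16, read 19, done 26, write 27  <struct: DivU busy until I2 writes@15 / RAW R4: wait I3 write@18>
6) issue 19, read 28, done 29, write 30  <struct: IntU busy until I3 writes@18 / RAW R6: wait I5 write@27>
7) issue 31, read 32, done 33, write 34  <struct: IntU busy until I6 writes@30>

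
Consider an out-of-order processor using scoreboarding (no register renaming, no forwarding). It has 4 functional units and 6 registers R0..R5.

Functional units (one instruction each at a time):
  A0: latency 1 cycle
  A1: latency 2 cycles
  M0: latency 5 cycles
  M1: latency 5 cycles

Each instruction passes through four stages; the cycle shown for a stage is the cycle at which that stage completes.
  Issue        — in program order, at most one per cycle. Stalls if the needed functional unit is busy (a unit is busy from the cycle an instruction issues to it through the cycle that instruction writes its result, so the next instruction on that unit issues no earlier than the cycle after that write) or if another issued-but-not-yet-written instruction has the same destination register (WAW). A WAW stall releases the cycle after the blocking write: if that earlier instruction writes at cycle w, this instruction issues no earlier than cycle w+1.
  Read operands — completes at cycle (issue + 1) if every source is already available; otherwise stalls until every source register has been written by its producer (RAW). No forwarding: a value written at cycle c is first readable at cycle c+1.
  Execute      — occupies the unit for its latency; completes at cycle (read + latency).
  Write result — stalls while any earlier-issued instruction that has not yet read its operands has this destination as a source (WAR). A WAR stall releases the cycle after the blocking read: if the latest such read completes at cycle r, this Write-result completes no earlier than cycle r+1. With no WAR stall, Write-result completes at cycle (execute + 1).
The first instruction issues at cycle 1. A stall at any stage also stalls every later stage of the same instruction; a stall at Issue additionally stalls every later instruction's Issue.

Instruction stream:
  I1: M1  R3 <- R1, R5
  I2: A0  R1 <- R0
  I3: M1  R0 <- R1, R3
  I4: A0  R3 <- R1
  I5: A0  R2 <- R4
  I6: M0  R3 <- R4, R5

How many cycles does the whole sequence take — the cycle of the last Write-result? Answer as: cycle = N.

cycle = 22

c1: I1 dispatched to M1
c2: I1 operands ready | I2 dispatched to A0
c3: I2 operands ready
c4: I2 complete
c5: R1←I2
c7: I1 complete
c8: R3←I1
c9: I3 dispatched to M1
c10: I3 operands ready | I4 dispatched to A0
c11: I4 operands ready
c12: I4 complete
c13: R3←I4
c14: I5 dispatched to A0
c15: I3 complete | I5 operands ready | I6 dispatched to M0
c16: R0←I3 | I5 complete | I6 operands ready
c17: R2←I5
c21: I6 complete
c22: R3←I6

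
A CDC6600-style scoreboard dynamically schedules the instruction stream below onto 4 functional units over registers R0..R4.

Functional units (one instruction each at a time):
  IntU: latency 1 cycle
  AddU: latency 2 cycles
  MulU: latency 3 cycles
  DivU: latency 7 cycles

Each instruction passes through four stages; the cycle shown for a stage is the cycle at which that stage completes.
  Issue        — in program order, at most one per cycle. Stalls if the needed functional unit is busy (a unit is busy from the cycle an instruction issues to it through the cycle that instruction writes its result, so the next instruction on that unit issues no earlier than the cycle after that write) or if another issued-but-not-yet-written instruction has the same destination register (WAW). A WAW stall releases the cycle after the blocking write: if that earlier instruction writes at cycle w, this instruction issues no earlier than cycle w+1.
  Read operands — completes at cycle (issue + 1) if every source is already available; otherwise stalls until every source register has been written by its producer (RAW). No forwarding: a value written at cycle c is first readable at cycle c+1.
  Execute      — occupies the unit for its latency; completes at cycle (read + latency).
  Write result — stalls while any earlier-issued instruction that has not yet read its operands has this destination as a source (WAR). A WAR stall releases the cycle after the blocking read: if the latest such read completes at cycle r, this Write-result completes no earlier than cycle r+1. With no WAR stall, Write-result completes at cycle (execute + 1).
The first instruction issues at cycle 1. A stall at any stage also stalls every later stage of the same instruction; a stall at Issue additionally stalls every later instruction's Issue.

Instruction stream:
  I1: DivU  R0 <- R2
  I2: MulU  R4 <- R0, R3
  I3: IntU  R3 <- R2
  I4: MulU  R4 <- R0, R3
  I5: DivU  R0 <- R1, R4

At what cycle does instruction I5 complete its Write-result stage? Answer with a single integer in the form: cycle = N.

I1 -> (1, 2, 9, 10)
I2 -> (2, 11, 14, 15)  // RAW R0: wait I1 write@10
I3 -> (3, 4, 5, 12)  // WAR R3: wait I2 read@11
I4 -> (16, 17, 20, 21)  // struct: MulU busy until I2 writes@15
I5 -> (17, 22, 29, 30)  // RAW R4: wait I4 write@21

cycle = 30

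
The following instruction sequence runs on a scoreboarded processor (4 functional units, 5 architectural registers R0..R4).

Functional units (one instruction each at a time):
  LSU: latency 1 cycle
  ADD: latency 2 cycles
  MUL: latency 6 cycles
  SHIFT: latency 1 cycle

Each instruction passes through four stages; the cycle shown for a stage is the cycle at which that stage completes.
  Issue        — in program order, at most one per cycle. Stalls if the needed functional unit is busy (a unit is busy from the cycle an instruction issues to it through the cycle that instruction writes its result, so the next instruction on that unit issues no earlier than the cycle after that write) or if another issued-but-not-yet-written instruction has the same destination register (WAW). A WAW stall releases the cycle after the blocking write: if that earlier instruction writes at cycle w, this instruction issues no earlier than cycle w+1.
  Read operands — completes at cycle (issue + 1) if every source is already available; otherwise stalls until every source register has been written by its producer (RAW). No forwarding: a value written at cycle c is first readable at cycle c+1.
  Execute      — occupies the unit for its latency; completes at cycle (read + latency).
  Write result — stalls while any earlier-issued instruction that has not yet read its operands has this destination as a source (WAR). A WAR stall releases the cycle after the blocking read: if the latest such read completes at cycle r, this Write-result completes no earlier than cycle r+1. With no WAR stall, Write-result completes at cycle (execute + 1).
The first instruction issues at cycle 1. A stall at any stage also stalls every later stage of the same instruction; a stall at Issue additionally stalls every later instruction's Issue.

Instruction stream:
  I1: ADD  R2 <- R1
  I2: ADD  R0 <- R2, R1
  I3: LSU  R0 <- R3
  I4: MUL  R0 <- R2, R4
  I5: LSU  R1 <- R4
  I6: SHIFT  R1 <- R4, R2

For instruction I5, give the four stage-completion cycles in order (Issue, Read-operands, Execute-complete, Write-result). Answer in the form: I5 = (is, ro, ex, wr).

I5 = (16, 17, 18, 19)

[I1] 1/2/4/5
[I2] 6/7/9/10  (struct: ADD busy until I1 writes@5)
[I3] 11/12/13/14  (WAW R0: wait I2 write@10)
[I4] 15/16/22/23  (WAW R0: wait I3 write@14)
[I5] 16/17/18/19
[I6] 20/21/22/23  (WAW R1: wait I5 write@19)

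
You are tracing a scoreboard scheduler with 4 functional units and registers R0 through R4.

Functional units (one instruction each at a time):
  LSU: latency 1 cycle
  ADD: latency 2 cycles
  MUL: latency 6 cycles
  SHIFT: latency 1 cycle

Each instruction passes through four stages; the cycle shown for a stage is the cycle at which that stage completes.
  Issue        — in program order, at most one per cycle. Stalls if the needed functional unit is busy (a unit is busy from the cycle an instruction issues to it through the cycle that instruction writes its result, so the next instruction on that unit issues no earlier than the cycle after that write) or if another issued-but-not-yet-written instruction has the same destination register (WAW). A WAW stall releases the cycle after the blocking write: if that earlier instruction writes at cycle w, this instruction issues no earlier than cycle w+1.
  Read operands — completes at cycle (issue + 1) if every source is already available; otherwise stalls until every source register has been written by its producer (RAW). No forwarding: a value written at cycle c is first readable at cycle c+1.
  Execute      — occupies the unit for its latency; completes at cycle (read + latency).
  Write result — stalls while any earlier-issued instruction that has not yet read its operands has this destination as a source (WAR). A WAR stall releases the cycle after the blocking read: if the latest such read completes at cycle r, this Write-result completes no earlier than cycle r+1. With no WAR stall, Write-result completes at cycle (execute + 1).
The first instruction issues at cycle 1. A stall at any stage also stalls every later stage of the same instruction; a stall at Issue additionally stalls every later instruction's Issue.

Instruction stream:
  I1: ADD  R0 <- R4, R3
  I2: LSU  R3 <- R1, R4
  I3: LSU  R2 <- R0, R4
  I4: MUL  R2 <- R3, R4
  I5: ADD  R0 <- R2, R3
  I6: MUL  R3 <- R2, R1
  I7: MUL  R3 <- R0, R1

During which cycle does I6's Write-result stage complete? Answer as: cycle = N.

cycle 1: I1 issues→ADD
cycle 2: I1 reads | I2 issues→LSU
cycle 3: I2 reads
cycle 4: I1 exec-done | I2 exec-done
cycle 5: I1 writes R0 | I2 writes R3
cycle 6: I3 issues→LSU
cycle 7: I3 reads
cycle 8: I3 exec-done
cycle 9: I3 writes R2
cycle 10: I4 issues→MUL
cycle 11: I4 reads | I5 issues→ADD
cycle 17: I4 exec-done
cycle 18: I4 writes R2
cycle 19: I5 reads | I6 issues→MUL
cycle 20: I6 reads
cycle 21: I5 exec-done
cycle 22: I5 writes R0
cycle 26: I6 exec-done
cycle 27: I6 writes R3
cycle 28: I7 issues→MUL
cycle 29: I7 reads
cycle 35: I7 exec-done
cycle 36: I7 writes R3

cycle = 27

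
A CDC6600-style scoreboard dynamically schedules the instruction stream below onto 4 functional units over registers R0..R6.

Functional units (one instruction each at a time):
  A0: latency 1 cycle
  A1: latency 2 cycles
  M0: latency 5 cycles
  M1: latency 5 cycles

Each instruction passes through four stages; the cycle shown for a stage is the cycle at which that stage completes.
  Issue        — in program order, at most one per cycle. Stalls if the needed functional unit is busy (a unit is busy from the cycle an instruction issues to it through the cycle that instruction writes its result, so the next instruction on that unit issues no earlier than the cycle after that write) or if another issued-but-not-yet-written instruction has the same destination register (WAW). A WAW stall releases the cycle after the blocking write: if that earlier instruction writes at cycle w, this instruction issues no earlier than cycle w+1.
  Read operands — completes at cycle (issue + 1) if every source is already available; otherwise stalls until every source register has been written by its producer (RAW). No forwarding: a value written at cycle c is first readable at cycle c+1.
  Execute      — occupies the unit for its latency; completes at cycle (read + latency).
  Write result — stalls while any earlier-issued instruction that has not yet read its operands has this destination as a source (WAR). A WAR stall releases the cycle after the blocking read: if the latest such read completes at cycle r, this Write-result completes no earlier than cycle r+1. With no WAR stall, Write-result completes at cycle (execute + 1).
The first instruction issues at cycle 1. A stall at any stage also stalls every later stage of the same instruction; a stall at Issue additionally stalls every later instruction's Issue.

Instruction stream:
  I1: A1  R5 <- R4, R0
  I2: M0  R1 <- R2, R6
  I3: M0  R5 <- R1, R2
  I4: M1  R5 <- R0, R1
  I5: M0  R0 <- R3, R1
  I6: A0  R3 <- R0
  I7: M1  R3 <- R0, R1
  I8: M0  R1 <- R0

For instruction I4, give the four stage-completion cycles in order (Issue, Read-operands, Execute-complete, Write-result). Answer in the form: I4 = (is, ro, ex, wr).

I1 -> (1, 2, 4, 5)
I2 -> (2, 3, 8, 9)
I3 -> (10, 11, 16, 17)  // struct: M0 busy until I2 writes@9
I4 -> (18, 19, 24, 25)  // WAW R5: wait I3 write@17
I5 -> (19, 20, 25, 26)
I6 -> (20, 27, 28, 29)  // RAW R0: wait I5 write@26
I7 -> (30, 31, 36, 37)  // WAW R3: wait I6 write@29
I8 -> (31, 32, 37, 38)

I4 = (18, 19, 24, 25)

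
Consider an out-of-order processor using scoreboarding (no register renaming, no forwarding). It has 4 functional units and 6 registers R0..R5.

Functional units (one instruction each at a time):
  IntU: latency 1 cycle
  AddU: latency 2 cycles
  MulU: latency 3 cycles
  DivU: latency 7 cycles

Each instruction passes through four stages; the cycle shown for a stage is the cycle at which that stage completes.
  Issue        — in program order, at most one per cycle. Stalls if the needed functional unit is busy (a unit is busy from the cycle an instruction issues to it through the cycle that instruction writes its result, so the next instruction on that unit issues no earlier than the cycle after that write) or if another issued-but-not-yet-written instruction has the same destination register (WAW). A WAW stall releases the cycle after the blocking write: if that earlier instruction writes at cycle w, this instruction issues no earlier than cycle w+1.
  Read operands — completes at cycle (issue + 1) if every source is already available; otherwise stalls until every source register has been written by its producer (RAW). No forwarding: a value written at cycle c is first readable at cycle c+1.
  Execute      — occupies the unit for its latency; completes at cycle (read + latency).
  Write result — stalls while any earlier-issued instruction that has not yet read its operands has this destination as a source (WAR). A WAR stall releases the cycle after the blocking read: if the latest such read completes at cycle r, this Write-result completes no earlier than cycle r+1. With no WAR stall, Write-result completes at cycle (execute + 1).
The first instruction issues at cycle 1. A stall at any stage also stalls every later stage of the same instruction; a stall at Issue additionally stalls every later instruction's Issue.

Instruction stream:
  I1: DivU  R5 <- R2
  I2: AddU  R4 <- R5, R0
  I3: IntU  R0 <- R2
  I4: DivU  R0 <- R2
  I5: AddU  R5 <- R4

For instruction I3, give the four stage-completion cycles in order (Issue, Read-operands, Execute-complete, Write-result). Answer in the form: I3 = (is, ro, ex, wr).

I3 = (3, 4, 5, 12)

cycle 1: I1 dispatched to DivU
cycle 2: I1 operands ready · I2 dispatched to AddU
cycle 3: I3 dispatched to IntU
cycle 4: I3 operands ready
cycle 5: I3 complete
cycle 9: I1 complete
cycle 10: R5←I1
cycle 11: I2 operands ready
cycle 12: R0←I3
cycle 13: I2 complete · I4 dispatched to DivU
cycle 14: R4←I2 · I4 operands ready
cycle 15: I5 dispatched to AddU
cycle 16: I5 operands ready
cycle 18: I5 complete
cycle 19: R5←I5
cycle 21: I4 complete
cycle 22: R0←I4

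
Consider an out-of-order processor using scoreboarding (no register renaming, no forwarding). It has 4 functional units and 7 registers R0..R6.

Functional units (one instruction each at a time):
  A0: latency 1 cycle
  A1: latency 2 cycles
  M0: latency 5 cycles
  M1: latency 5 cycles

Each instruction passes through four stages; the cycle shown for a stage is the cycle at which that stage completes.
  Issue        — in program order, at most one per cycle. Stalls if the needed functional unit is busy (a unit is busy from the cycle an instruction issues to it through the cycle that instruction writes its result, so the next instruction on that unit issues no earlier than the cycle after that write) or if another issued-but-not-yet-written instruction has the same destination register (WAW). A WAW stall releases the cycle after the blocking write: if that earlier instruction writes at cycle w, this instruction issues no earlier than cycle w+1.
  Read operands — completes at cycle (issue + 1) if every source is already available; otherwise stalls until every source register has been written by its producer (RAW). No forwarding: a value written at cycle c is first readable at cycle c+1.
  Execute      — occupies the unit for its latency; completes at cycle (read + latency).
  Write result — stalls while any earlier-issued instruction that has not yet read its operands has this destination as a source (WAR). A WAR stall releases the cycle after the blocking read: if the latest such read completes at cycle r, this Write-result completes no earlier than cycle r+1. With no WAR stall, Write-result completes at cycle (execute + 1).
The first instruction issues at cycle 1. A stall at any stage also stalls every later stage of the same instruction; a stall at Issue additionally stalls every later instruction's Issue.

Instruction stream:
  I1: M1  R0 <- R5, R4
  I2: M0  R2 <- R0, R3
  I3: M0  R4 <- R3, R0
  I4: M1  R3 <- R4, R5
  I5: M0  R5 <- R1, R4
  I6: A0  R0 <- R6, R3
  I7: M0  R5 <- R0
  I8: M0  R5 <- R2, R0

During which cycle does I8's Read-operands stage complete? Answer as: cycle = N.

cycle = 42

[I1] 1/2/7/8
[I2] 2/9/14/15  (RAW R0: wait I1 write@8)
[I3] 16/17/22/23  (struct: M0 busy until I2 writes@15)
[I4] 17/24/29/30  (RAW R4: wait I3 write@23)
[I5] 24/25/30/31  (struct: M0 busy until I3 writes@23)
[I6] 25/31/32/33  (RAW R3: wait I4 write@30)
[I7] 32/34/39/40  (struct: M0 busy until I5 writes@31; RAW R0: wait I6 write@33)
[I8] 41/42/47/48  (struct: M0 busy until I7 writes@40)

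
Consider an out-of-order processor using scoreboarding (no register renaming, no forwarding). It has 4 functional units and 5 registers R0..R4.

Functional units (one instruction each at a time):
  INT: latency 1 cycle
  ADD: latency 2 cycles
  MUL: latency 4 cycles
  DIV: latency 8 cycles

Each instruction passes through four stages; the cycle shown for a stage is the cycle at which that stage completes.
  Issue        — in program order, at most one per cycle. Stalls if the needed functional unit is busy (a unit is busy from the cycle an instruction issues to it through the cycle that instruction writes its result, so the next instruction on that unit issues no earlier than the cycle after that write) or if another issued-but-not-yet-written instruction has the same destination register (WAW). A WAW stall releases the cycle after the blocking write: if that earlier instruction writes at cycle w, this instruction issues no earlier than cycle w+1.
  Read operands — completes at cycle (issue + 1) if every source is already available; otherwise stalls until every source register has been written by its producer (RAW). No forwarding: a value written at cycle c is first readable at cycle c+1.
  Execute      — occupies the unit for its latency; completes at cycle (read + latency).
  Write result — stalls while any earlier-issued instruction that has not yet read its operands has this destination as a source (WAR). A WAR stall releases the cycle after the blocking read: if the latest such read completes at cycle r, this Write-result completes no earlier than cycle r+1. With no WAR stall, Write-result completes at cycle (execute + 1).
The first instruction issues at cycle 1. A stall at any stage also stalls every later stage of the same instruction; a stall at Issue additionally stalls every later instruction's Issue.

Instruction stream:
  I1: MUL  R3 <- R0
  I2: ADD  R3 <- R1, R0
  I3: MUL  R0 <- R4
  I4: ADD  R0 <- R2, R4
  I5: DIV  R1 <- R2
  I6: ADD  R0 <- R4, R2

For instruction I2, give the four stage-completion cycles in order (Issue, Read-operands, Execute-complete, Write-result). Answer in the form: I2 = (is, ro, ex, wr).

[1] issue I1 (MUL)
[2] I1 read-ops
[6] I1 finished on MUL
[7] I1→R3
[8] issue I2 (ADD)
[9] I2 read-ops | issue I3 (MUL)
[10] I3 read-ops
[11] I2 finished on ADD
[12] I2→R3
[14] I3 finished on MUL
[15] I3→R0
[16] issue I4 (ADD)
[17] I4 read-ops | issue I5 (DIV)
[18] I5 read-ops
[19] I4 finished on ADD
[20] I4→R0
[21] issue I6 (ADD)
[22] I6 read-ops
[24] I6 finished on ADD
[25] I6→R0
[26] I5 finished on DIV
[27] I5→R1

I2 = (8, 9, 11, 12)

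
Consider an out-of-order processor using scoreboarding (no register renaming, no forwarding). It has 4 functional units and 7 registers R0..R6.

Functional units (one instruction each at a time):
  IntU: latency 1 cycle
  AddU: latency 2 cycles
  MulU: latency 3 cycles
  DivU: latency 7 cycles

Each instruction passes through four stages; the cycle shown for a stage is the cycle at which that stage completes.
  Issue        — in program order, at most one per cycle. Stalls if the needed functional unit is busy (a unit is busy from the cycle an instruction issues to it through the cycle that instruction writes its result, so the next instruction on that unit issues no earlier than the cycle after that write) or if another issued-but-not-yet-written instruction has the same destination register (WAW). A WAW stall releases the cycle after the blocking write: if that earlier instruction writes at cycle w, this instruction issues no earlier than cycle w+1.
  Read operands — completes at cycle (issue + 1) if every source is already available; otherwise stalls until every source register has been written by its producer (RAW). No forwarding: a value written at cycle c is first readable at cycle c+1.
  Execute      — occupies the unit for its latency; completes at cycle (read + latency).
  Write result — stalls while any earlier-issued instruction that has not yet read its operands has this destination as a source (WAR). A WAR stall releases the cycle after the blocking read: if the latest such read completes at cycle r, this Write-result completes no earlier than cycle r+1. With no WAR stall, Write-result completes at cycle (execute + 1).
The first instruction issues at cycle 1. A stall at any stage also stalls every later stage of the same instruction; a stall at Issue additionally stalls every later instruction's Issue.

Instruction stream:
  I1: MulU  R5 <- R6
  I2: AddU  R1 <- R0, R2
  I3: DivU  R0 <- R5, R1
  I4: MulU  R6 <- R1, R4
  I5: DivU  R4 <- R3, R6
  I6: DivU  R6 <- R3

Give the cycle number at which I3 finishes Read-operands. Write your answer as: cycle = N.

cycle = 7

I1: IS=1 RO=2 EX=5 WR=6
I2: IS=2 RO=3 EX=5 WR=6
I3: IS=3 RO=7 EX=14 WR=15  [RAW R5: wait I1 write@6; RAW R1: wait I2 write@6]
I4: IS=7 RO=8 EX=11 WR=12  [struct: MulU busy until I1 writes@6]
I5: IS=16 RO=17 EX=24 WR=25  [struct: DivU busy until I3 writes@15]
I6: IS=26 RO=27 EX=34 WR=35  [struct: DivU busy until I5 writes@25]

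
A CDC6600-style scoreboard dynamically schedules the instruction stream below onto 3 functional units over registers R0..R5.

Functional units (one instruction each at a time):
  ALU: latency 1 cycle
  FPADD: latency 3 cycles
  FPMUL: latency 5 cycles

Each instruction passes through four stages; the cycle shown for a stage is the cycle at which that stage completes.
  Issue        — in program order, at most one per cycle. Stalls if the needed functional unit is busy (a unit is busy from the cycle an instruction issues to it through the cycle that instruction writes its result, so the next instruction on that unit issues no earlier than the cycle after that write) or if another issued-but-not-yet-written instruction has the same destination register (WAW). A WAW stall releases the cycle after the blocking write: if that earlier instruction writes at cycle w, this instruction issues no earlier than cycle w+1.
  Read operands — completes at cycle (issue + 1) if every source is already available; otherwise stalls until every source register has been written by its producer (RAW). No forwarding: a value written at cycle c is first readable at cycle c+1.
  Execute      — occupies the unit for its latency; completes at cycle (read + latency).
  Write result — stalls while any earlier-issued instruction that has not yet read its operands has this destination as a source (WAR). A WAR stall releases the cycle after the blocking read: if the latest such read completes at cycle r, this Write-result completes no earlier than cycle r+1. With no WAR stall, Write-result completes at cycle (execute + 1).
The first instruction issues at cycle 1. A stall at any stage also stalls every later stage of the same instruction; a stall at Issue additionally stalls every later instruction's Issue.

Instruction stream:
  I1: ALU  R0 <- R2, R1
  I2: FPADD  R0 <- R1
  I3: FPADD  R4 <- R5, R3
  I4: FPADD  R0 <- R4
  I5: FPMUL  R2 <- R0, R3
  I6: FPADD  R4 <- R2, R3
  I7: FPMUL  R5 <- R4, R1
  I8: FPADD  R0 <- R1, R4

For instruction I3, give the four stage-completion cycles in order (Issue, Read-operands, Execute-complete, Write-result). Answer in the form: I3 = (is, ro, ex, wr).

c1: I1→ALU
c2: I1 RO
c3: I1 EX
c4: I1 WR R0
c5: I2→FPADD
c6: I2 RO
c9: I2 EX
c10: I2 WR R0
c11: I3→FPADD
c12: I3 RO
c15: I3 EX
c16: I3 WR R4
c17: I4→FPADD
c18: I4 RO; I5→FPMUL
c21: I4 EX
c22: I4 WR R0
c23: I5 RO; I6→FPADD
c28: I5 EX
c29: I5 WR R2
c30: I6 RO; I7→FPMUL
c33: I6 EX
c34: I6 WR R4
c35: I7 RO; I8→FPADD
c36: I8 RO
c39: I8 EX
c40: I7 EX; I8 WR R0
c41: I7 WR R5

I3 = (11, 12, 15, 16)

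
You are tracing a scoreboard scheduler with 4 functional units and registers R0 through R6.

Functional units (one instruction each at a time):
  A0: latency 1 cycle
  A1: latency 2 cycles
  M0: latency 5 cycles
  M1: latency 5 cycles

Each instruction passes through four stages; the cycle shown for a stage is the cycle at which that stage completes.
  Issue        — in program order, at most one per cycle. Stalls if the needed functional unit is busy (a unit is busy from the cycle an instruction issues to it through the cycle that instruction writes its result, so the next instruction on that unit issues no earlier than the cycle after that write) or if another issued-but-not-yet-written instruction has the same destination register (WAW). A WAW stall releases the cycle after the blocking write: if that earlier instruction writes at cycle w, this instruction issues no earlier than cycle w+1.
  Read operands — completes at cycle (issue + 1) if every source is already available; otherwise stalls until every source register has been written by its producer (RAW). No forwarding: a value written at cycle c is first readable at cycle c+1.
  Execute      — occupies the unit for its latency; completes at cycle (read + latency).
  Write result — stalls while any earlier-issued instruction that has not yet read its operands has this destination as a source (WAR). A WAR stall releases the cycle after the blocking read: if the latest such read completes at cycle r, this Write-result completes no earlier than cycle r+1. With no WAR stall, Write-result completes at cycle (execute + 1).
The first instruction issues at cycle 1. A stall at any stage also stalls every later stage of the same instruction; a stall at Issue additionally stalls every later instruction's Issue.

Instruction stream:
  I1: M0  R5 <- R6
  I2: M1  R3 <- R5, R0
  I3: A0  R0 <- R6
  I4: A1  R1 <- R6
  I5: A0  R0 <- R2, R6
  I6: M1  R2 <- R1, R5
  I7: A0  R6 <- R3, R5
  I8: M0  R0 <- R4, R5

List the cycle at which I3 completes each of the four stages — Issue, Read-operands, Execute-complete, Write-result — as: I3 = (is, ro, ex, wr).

I3 = (3, 4, 5, 10)

  I1 | 1 | 2 | 7 | 8
  I2 | 2 | 9 | 14 | 15   RAW R5: wait I1 write@8
  I3 | 3 | 4 | 5 | 10   WAR R0: wait I2 read@9
  I4 | 4 | 5 | 7 | 8
  I5 | 11 | 12 | 13 | 14   struct: A0 busy until I3 writes@10
  I6 | 16 | 17 | 22 | 23   struct: M1 busy until I2 writes@15
  I7 | 17 | 18 | 19 | 20
  I8 | 18 | 19 | 24 | 25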